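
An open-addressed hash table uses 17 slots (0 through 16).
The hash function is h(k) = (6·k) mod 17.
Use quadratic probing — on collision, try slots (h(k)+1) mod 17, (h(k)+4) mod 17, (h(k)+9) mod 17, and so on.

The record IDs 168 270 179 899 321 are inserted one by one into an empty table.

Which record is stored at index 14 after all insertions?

321

168: h=5 => slot 5
270: h=5, probe 5,6 => slot 6
179: h=3 => slot 3
899: h=5, probe 5,6,9 => slot 9
321: h=5, probe 5,6,9,14 => slot 14
Table: [—, —, —, 179, —, 168, 270, —, —, 899, —, —, —, —, 321, —, —]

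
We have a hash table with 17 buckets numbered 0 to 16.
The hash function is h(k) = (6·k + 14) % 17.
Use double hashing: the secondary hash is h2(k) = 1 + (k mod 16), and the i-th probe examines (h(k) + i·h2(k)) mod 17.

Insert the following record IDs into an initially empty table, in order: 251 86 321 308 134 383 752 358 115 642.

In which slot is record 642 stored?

13

251 hashes to 7; slot 7 is free -> place at 7.
86 hashes to 3; slot 3 is free -> place at 3.
321 hashes to 2; slot 2 is free -> place at 2.
308 hashes to 9; slot 9 is free -> place at 9.
134 hashes to 2, h2=7; 2,9 taken -> place at 16.
383 hashes to 0; slot 0 is free -> place at 0.
752 hashes to 4; slot 4 is free -> place at 4.
358 hashes to 3, h2=7; 3 taken -> place at 10.
115 hashes to 7, h2=4; 7 taken -> place at 11.
642 hashes to 7, h2=3; 7,10 taken -> place at 13.
Table: [383, ., 321, 86, 752, ., ., 251, ., 308, 358, 115, ., 642, ., ., 134]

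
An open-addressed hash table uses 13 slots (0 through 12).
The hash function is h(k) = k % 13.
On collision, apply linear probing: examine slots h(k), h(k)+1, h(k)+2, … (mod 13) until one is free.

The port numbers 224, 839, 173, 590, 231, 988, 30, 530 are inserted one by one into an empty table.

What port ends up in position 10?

231

224 hashes to 3; slot 3 is free → place at 3.
839 hashes to 7; slot 7 is free → place at 7.
173 hashes to 4; slot 4 is free → place at 4.
590 hashes to 5; slot 5 is free → place at 5.
231 hashes to 10; slot 10 is free → place at 10.
988 hashes to 0; slot 0 is free → place at 0.
30 hashes to 4; 4,5 taken → place at 6.
530 hashes to 10; 10 taken → place at 11.
Table: [988, ., ., 224, 173, 590, 30, 839, ., ., 231, 530, .]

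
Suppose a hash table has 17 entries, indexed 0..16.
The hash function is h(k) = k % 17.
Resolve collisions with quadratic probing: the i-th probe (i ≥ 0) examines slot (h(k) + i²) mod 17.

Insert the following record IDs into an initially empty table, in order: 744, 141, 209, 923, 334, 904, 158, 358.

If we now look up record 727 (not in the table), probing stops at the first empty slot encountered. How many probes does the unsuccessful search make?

3

744: h=13 → slot 13
141: h=5 → slot 5
209: h=5, probe 5,6 → slot 6
923: h=5, probe 5,6,9 → slot 9
334: h=11 → slot 11
904: h=3 → slot 3
158: h=5, probe 5,6,9,14 → slot 14
358: h=1 → slot 1
Table: [_, 358, _, 904, _, 141, 209, _, _, 923, _, 334, _, 744, 158, _, _]
Lookup 727: h=13, probe 13,14,0 → slot 0 empty, not found.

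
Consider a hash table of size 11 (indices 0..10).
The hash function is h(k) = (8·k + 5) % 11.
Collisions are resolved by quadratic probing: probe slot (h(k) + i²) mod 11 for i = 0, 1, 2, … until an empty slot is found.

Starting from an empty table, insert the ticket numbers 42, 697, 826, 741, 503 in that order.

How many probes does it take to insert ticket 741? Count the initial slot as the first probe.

42: h=0 -> slot 0
697: h=4 -> slot 4
826: h=2 -> slot 2
741: h=4, probe 4,5 -> slot 5
503: h=3 -> slot 3
Table: [42, —, 826, 503, 697, 741, —, —, —, —, —]

2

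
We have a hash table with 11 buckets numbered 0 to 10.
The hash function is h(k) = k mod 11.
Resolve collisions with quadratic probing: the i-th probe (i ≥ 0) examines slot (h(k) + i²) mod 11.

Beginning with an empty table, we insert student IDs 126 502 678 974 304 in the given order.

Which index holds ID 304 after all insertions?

126: h=5 => slot 5
502: h=7 => slot 7
678: h=7, probe 7,8 => slot 8
974: h=6 => slot 6
304: h=7, probe 7,8,0 => slot 0
Table: [304, ., ., ., ., 126, 974, 502, 678, ., .]

0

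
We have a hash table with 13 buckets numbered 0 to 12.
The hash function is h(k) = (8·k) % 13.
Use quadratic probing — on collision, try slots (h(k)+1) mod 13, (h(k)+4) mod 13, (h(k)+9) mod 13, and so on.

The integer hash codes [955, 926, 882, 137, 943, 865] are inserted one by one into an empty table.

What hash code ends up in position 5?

955: h=9 → slot 9
926: h=11 → slot 11
882: h=10 → slot 10
137: h=4 → slot 4
943: h=4, probe 4,5 → slot 5
865: h=4, probe 4,5,8 → slot 8
Table: [., ., ., ., 137, 943, ., ., 865, 955, 882, 926, .]

943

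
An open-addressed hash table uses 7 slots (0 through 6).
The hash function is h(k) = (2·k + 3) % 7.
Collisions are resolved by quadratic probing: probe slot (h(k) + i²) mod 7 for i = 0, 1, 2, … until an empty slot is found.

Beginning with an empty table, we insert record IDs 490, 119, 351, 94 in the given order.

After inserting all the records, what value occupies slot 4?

119

Insert 490: h=3, slot 3 empty => index 3.
Insert 119: h=3, slot 3 occupied => index 4.
Insert 351: h=5, slot 5 empty => index 5.
Insert 94: h=2, slot 2 empty => index 2.
Table: [∅, ∅, 94, 490, 119, 351, ∅]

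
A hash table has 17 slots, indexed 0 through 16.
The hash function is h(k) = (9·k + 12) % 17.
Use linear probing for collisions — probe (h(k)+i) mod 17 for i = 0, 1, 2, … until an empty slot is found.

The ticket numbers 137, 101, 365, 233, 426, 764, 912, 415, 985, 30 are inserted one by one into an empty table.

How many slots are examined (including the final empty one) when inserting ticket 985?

6

137: h=4 → slot 4
101: h=3 → slot 3
365: h=16 → slot 16
233: h=1 → slot 1
426: h=4, probe 4,5 → slot 5
764: h=3, probe 3,4,5,6 → slot 6
912: h=9 → slot 9
415: h=7 → slot 7
985: h=3, probe 3,4,5,6,7,8 → slot 8
30: h=10 → slot 10
Table: [∅, 233, ∅, 101, 137, 426, 764, 415, 985, 912, 30, ∅, ∅, ∅, ∅, ∅, 365]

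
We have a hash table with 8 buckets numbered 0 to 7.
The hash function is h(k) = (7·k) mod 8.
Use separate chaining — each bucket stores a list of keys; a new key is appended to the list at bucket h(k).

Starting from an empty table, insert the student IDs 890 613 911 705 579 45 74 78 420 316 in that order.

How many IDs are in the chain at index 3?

Insert 890: h=6, bucket 6 empty -> new chain.
Insert 613: h=3, bucket 3 empty -> new chain.
Insert 911: h=1, bucket 1 empty -> new chain.
Insert 705: h=7, bucket 7 empty -> new chain.
Insert 579: h=5, bucket 5 empty -> new chain.
Insert 45: h=3, bucket 3 nonempty -> append to chain.
Insert 74: h=6, bucket 6 nonempty -> append to chain.
Insert 78: h=2, bucket 2 empty -> new chain.
Insert 420: h=4, bucket 4 empty -> new chain.
Insert 316: h=4, bucket 4 nonempty -> append to chain.
Final buckets:
0: .
1: 911
2: 78
3: 613 -> 45
4: 420 -> 316
5: 579
6: 890 -> 74
7: 705

2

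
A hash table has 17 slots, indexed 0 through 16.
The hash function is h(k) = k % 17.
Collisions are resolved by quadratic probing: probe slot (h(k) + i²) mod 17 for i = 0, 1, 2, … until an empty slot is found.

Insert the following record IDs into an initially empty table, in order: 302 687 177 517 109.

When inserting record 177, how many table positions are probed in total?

Insert 302: h=13, slot 13 empty => index 13.
Insert 687: h=7, slot 7 empty => index 7.
Insert 177: h=7, slot 7 occupied => index 8.
Insert 517: h=7, slots 7,8 occupied => index 11.
Insert 109: h=7, slots 7,8,11 occupied => index 16.
Table: [_, _, _, _, _, _, _, 687, 177, _, _, 517, _, 302, _, _, 109]

2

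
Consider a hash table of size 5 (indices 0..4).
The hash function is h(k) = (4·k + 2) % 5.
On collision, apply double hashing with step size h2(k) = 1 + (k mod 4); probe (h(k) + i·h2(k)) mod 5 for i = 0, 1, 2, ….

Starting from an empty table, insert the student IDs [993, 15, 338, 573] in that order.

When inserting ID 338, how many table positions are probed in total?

3

Insert 993: h=4, slot 4 empty => index 4.
Insert 15: h=2, slot 2 empty => index 2.
Insert 338: h=4, h2=3, slots 4,2 occupied => index 0.
Insert 573: h=4, h2=2, slot 4 occupied => index 1.
Table: [338, 573, 15, -, 993]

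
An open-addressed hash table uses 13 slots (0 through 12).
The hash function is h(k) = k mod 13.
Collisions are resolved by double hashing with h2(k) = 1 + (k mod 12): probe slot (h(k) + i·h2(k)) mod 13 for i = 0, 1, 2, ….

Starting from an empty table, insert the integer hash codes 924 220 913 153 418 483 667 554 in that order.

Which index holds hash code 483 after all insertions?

924: h=1 → slot 1
220: h=12 → slot 12
913: h=3 → slot 3
153: h=10 → slot 10
418: h=2 → slot 2
483: h=2, h2=4, probe 2,6 → slot 6
667: h=4 → slot 4
554: h=8 → slot 8
Table: [_, 924, 418, 913, 667, _, 483, _, 554, _, 153, _, 220]

6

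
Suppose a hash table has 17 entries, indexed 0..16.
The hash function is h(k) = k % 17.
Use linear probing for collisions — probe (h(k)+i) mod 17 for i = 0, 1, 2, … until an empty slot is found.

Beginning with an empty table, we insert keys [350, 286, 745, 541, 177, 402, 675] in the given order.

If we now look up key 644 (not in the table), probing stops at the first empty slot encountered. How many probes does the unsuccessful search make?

350 hashes to 10; slot 10 is free → place at 10.
286 hashes to 14; slot 14 is free → place at 14.
745 hashes to 14; 14 taken → place at 15.
541 hashes to 14; 14,15 taken → place at 16.
177 hashes to 7; slot 7 is free → place at 7.
402 hashes to 11; slot 11 is free → place at 11.
675 hashes to 12; slot 12 is free → place at 12.
Table: [∅, ∅, ∅, ∅, ∅, ∅, ∅, 177, ∅, ∅, 350, 402, 675, ∅, 286, 745, 541]
Lookup 644: h=15, probe 15,16,0 → slot 0 empty, not found.

3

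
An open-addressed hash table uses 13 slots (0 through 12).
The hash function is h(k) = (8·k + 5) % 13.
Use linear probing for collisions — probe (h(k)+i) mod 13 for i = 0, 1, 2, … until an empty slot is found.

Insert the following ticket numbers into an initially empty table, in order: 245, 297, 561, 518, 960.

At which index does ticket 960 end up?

5

245 hashes to 2; slot 2 is free → place at 2.
297 hashes to 2; 2 taken → place at 3.
561 hashes to 8; slot 8 is free → place at 8.
518 hashes to 2; 2,3 taken → place at 4.
960 hashes to 2; 2,3,4 taken → place at 5.
Table: [., ., 245, 297, 518, 960, ., ., 561, ., ., ., .]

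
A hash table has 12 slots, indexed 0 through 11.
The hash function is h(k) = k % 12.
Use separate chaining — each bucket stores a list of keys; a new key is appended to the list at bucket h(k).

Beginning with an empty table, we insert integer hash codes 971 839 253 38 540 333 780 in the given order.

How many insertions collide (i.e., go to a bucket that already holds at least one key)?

2

971 → bucket 11
839 → bucket 11 (collision)
253 → bucket 1
38 → bucket 2
540 → bucket 0
333 → bucket 9
780 → bucket 0 (collision)
Final buckets:
0: 540 -> 780
1: 253
2: 38
3: .
4: .
5: .
6: .
7: .
8: .
9: 333
10: .
11: 971 -> 839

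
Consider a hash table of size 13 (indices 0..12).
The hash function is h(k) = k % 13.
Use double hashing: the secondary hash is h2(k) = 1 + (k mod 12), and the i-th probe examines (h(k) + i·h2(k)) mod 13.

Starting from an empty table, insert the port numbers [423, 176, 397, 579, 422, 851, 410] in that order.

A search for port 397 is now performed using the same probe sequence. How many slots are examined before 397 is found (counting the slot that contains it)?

2

Insert 423: h=7, slot 7 empty -> index 7.
Insert 176: h=7, h2=9, slot 7 occupied -> index 3.
Insert 397: h=7, h2=2, slot 7 occupied -> index 9.
Insert 579: h=7, h2=4, slot 7 occupied -> index 11.
Insert 422: h=6, slot 6 empty -> index 6.
Insert 851: h=6, h2=12, slot 6 occupied -> index 5.
Insert 410: h=7, h2=3, slot 7 occupied -> index 10.
Table: [∅, ∅, ∅, 176, ∅, 851, 422, 423, ∅, 397, 410, 579, ∅]
Lookup 397: h=7, h2=2, probe 7,9 → found at 9.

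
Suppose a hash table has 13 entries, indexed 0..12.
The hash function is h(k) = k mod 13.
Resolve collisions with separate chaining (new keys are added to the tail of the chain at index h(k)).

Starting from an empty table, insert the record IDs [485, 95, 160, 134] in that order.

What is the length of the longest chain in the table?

Insert 485: h=4, bucket 4 empty → new chain.
Insert 95: h=4, bucket 4 nonempty → append to chain.
Insert 160: h=4, bucket 4 nonempty → append to chain.
Insert 134: h=4, bucket 4 nonempty → append to chain.
Final buckets:
0: ∅
1: ∅
2: ∅
3: ∅
4: 485 -> 95 -> 160 -> 134
5: ∅
6: ∅
7: ∅
8: ∅
9: ∅
10: ∅
11: ∅
12: ∅

4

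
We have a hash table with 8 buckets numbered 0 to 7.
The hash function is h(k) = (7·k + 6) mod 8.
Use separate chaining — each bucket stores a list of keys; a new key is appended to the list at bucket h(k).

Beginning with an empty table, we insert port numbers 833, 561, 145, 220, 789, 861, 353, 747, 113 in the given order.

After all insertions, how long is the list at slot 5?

Insert 833: h=5, bucket 5 empty → new chain.
Insert 561: h=5, bucket 5 nonempty → append to chain.
Insert 145: h=5, bucket 5 nonempty → append to chain.
Insert 220: h=2, bucket 2 empty → new chain.
Insert 789: h=1, bucket 1 empty → new chain.
Insert 861: h=1, bucket 1 nonempty → append to chain.
Insert 353: h=5, bucket 5 nonempty → append to chain.
Insert 747: h=3, bucket 3 empty → new chain.
Insert 113: h=5, bucket 5 nonempty → append to chain.
Final buckets:
0: ∅
1: 789 -> 861
2: 220
3: 747
4: ∅
5: 833 -> 561 -> 145 -> 353 -> 113
6: ∅
7: ∅

5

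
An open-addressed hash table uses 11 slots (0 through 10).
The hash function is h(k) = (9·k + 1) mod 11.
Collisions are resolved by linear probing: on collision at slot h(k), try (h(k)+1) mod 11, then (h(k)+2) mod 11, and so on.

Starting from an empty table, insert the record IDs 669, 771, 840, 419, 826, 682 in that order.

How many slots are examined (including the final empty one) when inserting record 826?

3

669: h=5 → slot 5
771: h=10 → slot 10
840: h=4 → slot 4
419: h=10, probe 10,0 → slot 0
826: h=10, probe 10,0,1 → slot 1
682: h=1, probe 1,2 → slot 2
Table: [419, 826, 682, —, 840, 669, —, —, —, —, 771]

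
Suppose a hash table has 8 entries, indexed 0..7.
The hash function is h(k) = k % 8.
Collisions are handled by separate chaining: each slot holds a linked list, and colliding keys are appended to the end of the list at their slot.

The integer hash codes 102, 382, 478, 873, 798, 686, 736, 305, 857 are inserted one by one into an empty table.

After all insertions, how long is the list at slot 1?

3

102 -> bucket 6
382 -> bucket 6 (collision)
478 -> bucket 6 (collision)
873 -> bucket 1
798 -> bucket 6 (collision)
686 -> bucket 6 (collision)
736 -> bucket 0
305 -> bucket 1 (collision)
857 -> bucket 1 (collision)
Final buckets:
0: 736
1: 873 -> 305 -> 857
2: .
3: .
4: .
5: .
6: 102 -> 382 -> 478 -> 798 -> 686
7: .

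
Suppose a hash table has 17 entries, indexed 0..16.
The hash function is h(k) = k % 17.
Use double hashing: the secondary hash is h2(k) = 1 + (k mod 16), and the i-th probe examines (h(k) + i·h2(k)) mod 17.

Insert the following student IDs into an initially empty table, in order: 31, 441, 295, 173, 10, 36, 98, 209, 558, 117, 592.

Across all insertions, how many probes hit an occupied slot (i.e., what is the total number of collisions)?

4

31: h=14 -> slot 14
441: h=16 -> slot 16
295: h=6 -> slot 6
173: h=3 -> slot 3
10: h=10 -> slot 10
36: h=2 -> slot 2
98: h=13 -> slot 13
209: h=5 -> slot 5
558: h=14, h2=15, probe 14,12 -> slot 12
117: h=15 -> slot 15
592: h=14, h2=1, probe 14,15,16,0 -> slot 0
Table: [592, -, 36, 173, -, 209, 295, -, -, -, 10, -, 558, 98, 31, 117, 441]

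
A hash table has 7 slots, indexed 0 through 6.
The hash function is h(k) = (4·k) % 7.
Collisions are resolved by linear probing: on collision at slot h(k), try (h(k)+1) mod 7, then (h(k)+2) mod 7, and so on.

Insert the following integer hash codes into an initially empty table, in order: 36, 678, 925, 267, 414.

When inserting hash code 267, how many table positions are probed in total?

36: h=4 => slot 4
678: h=3 => slot 3
925: h=4, probe 4,5 => slot 5
267: h=4, probe 4,5,6 => slot 6
414: h=4, probe 4,5,6,0 => slot 0
Table: [414, _, _, 678, 36, 925, 267]

3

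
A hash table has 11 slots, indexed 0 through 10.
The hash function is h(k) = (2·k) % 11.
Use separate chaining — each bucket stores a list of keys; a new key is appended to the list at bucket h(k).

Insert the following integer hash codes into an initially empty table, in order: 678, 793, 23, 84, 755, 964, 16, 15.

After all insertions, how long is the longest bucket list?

678 -> bucket 3
793 -> bucket 2
23 -> bucket 2 (collision)
84 -> bucket 3 (collision)
755 -> bucket 3 (collision)
964 -> bucket 3 (collision)
16 -> bucket 10
15 -> bucket 8
Final buckets:
0: _
1: _
2: 793 -> 23
3: 678 -> 84 -> 755 -> 964
4: _
5: _
6: _
7: _
8: 15
9: _
10: 16

4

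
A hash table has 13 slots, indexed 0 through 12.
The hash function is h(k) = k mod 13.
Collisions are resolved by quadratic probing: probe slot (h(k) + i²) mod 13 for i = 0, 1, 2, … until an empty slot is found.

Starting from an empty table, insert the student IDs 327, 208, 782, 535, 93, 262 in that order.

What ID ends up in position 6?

327: h=2 → slot 2
208: h=0 → slot 0
782: h=2, probe 2,3 → slot 3
535: h=2, probe 2,3,6 → slot 6
93: h=2, probe 2,3,6,11 → slot 11
262: h=2, probe 2,3,6,11,5 → slot 5
Table: [208, ., 327, 782, ., 262, 535, ., ., ., ., 93, .]

535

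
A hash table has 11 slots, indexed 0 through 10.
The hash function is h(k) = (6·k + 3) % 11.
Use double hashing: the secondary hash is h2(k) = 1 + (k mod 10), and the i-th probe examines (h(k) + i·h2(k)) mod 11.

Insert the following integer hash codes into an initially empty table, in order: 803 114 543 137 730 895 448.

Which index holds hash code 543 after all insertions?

803 hashes to 3; slot 3 is free → place at 3.
114 hashes to 5; slot 5 is free → place at 5.
543 hashes to 5, h2=4; 5 taken → place at 9.
137 hashes to 0; slot 0 is free → place at 0.
730 hashes to 5, h2=1; 5 taken → place at 6.
895 hashes to 5, h2=6; 5,0,6 taken → place at 1.
448 hashes to 7; slot 7 is free → place at 7.
Table: [137, 895, _, 803, _, 114, 730, 448, _, 543, _]

9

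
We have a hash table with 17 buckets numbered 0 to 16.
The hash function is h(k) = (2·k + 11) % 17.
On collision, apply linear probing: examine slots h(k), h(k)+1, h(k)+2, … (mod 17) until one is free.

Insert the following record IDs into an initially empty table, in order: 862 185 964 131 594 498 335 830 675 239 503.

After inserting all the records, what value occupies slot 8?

675

862: h=1 => slot 1
185: h=7 => slot 7
964: h=1, probe 1,2 => slot 2
131: h=1, probe 1,2,3 => slot 3
594: h=9 => slot 9
498: h=4 => slot 4
335: h=1, probe 1,2,3,4,5 => slot 5
830: h=5, probe 5,6 => slot 6
675: h=1, probe 1,2,3,4,5,6,7,8 => slot 8
239: h=13 => slot 13
503: h=14 => slot 14
Table: [∅, 862, 964, 131, 498, 335, 830, 185, 675, 594, ∅, ∅, ∅, 239, 503, ∅, ∅]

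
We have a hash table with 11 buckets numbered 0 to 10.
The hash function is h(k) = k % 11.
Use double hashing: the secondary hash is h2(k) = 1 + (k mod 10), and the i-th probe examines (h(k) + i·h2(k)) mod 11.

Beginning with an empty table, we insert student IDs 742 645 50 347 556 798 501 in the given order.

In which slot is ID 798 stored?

4

742: h=5 => slot 5
645: h=7 => slot 7
50: h=6 => slot 6
347: h=6, h2=8, probe 6,3 => slot 3
556: h=6, h2=7, probe 6,2 => slot 2
798: h=6, h2=9, probe 6,4 => slot 4
501: h=6, h2=2, probe 6,8 => slot 8
Table: [., ., 556, 347, 798, 742, 50, 645, 501, ., .]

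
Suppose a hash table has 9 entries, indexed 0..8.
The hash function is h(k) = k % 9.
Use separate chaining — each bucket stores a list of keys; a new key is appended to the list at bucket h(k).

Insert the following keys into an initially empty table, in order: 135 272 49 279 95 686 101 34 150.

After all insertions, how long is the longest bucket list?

135 → bucket 0
272 → bucket 2
49 → bucket 4
279 → bucket 0 (collision)
95 → bucket 5
686 → bucket 2 (collision)
101 → bucket 2 (collision)
34 → bucket 7
150 → bucket 6
Final buckets:
0: 135 -> 279
1: -
2: 272 -> 686 -> 101
3: -
4: 49
5: 95
6: 150
7: 34
8: -

3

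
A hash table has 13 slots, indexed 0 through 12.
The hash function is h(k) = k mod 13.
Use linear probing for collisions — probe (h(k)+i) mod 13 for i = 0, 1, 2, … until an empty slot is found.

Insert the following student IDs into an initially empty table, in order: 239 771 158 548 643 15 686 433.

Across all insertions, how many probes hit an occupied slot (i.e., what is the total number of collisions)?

239 hashes to 5; slot 5 is free -> place at 5.
771 hashes to 4; slot 4 is free -> place at 4.
158 hashes to 2; slot 2 is free -> place at 2.
548 hashes to 2; 2 taken -> place at 3.
643 hashes to 6; slot 6 is free -> place at 6.
15 hashes to 2; 2,3,4,5,6 taken -> place at 7.
686 hashes to 10; slot 10 is free -> place at 10.
433 hashes to 4; 4,5,6,7 taken -> place at 8.
Table: [-, -, 158, 548, 771, 239, 643, 15, 433, -, 686, -, -]

10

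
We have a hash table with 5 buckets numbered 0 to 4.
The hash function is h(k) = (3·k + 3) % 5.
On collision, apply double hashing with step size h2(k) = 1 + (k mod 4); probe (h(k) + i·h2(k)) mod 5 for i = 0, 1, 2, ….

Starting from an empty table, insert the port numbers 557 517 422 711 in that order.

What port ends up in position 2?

557: h=4 -> slot 4
517: h=4, h2=2, probe 4,1 -> slot 1
422: h=4, h2=3, probe 4,2 -> slot 2
711: h=1, h2=4, probe 1,0 -> slot 0
Table: [711, 517, 422, ∅, 557]

422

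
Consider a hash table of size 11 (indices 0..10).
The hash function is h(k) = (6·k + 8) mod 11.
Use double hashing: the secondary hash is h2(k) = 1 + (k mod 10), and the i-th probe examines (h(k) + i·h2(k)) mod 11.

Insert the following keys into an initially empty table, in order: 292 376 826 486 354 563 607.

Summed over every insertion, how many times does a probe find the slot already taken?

Insert 292: h=0, slot 0 empty → index 0.
Insert 376: h=9, slot 9 empty → index 9.
Insert 826: h=3, slot 3 empty → index 3.
Insert 486: h=9, h2=7, slot 9 occupied → index 5.
Insert 354: h=9, h2=5, slots 9,3 occupied → index 8.
Insert 563: h=9, h2=4, slot 9 occupied → index 2.
Insert 607: h=9, h2=8, slot 9 occupied → index 6.
Table: [292, -, 563, 826, -, 486, 607, -, 354, 376, -]

5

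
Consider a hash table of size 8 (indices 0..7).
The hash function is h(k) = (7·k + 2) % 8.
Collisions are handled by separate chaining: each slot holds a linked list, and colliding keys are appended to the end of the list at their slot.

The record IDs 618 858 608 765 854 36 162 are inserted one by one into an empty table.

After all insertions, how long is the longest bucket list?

618 → bucket 0
858 → bucket 0 (collision)
608 → bucket 2
765 → bucket 5
854 → bucket 4
36 → bucket 6
162 → bucket 0 (collision)
Final buckets:
0: 618 -> 858 -> 162
1: -
2: 608
3: -
4: 854
5: 765
6: 36
7: -

3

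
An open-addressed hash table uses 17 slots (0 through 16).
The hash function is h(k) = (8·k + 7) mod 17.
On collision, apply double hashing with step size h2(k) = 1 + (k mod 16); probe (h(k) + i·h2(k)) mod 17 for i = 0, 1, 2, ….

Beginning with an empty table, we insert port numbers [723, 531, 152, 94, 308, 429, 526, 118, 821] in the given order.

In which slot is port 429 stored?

2

723 hashes to 11; slot 11 is free -> place at 11.
531 hashes to 5; slot 5 is free -> place at 5.
152 hashes to 16; slot 16 is free -> place at 16.
94 hashes to 11, h2=15; 11 taken -> place at 9.
308 hashes to 6; slot 6 is free -> place at 6.
429 hashes to 5, h2=14; 5 taken -> place at 2.
526 hashes to 16, h2=15; 16 taken -> place at 14.
118 hashes to 16, h2=7; 16,6 taken -> place at 13.
821 hashes to 13, h2=6; 13,2 taken -> place at 8.
Table: [_, _, 429, _, _, 531, 308, _, 821, 94, _, 723, _, 118, 526, _, 152]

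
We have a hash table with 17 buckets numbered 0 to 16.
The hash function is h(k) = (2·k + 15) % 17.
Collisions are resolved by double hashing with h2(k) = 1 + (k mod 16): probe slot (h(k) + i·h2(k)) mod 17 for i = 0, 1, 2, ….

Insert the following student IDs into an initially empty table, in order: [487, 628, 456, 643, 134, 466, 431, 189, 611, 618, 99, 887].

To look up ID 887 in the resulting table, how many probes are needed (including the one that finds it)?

487 hashes to 3; slot 3 is free -> place at 3.
628 hashes to 13; slot 13 is free -> place at 13.
456 hashes to 9; slot 9 is free -> place at 9.
643 hashes to 9, h2=4; 9,13 taken -> place at 0.
134 hashes to 11; slot 11 is free -> place at 11.
466 hashes to 12; slot 12 is free -> place at 12.
431 hashes to 10; slot 10 is free -> place at 10.
189 hashes to 2; slot 2 is free -> place at 2.
611 hashes to 13, h2=4; 13,0 taken -> place at 4.
618 hashes to 10, h2=11; 10,4 taken -> place at 15.
99 hashes to 9, h2=4; 9,13,0,4 taken -> place at 8.
887 hashes to 4, h2=8; 4,12,3,11,2,10 taken -> place at 1.
Table: [643, 887, 189, 487, 611, -, -, -, 99, 456, 431, 134, 466, 628, -, 618, -]
Lookup 887: h=4, h2=8, probe 4,12,3,11,2,10,1 → found at 1.

7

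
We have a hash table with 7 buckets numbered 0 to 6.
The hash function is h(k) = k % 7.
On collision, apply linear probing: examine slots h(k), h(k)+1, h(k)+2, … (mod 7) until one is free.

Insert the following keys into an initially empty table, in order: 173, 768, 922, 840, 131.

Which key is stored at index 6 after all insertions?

Insert 173: h=5, slot 5 empty → index 5.
Insert 768: h=5, slot 5 occupied → index 6.
Insert 922: h=5, slots 5,6 occupied → index 0.
Insert 840: h=0, slot 0 occupied → index 1.
Insert 131: h=5, slots 5,6,0,1 occupied → index 2.
Table: [922, 840, 131, —, —, 173, 768]

768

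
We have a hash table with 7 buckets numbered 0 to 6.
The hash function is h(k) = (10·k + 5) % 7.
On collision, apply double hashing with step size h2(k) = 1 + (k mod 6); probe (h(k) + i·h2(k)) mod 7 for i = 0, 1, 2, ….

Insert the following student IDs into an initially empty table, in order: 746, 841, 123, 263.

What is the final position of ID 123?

746 hashes to 3; slot 3 is free -> place at 3.
841 hashes to 1; slot 1 is free -> place at 1.
123 hashes to 3, h2=4; 3 taken -> place at 0.
263 hashes to 3, h2=6; 3 taken -> place at 2.
Table: [123, 841, 263, 746, ., ., .]

0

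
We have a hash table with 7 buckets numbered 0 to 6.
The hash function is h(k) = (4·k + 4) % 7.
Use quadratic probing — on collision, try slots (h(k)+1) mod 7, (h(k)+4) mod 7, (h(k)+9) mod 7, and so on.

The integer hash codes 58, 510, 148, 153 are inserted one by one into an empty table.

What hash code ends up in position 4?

153

Insert 58: h=5, slot 5 empty => index 5.
Insert 510: h=0, slot 0 empty => index 0.
Insert 148: h=1, slot 1 empty => index 1.
Insert 153: h=0, slots 0,1 occupied => index 4.
Table: [510, 148, ∅, ∅, 153, 58, ∅]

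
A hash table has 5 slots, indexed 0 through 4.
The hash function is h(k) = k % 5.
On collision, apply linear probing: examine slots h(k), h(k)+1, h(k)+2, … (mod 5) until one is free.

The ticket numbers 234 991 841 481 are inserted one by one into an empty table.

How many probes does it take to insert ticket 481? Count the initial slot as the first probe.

3

234 hashes to 4; slot 4 is free => place at 4.
991 hashes to 1; slot 1 is free => place at 1.
841 hashes to 1; 1 taken => place at 2.
481 hashes to 1; 1,2 taken => place at 3.
Table: [∅, 991, 841, 481, 234]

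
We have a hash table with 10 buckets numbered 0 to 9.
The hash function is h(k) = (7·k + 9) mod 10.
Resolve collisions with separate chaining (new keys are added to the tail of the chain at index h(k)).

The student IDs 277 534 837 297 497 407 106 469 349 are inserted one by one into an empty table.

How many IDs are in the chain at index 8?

277 -> bucket 8
534 -> bucket 7
837 -> bucket 8 (collision)
297 -> bucket 8 (collision)
497 -> bucket 8 (collision)
407 -> bucket 8 (collision)
106 -> bucket 1
469 -> bucket 2
349 -> bucket 2 (collision)
Final buckets:
0: .
1: 106
2: 469 -> 349
3: .
4: .
5: .
6: .
7: 534
8: 277 -> 837 -> 297 -> 497 -> 407
9: .

5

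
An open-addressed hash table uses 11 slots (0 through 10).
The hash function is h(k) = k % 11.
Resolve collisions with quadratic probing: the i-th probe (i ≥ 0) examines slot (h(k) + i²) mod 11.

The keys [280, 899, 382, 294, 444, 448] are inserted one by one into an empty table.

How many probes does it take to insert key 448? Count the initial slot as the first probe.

4

280: h=5 => slot 5
899: h=8 => slot 8
382: h=8, probe 8,9 => slot 9
294: h=8, probe 8,9,1 => slot 1
444: h=4 => slot 4
448: h=8, probe 8,9,1,6 => slot 6
Table: [-, 294, -, -, 444, 280, 448, -, 899, 382, -]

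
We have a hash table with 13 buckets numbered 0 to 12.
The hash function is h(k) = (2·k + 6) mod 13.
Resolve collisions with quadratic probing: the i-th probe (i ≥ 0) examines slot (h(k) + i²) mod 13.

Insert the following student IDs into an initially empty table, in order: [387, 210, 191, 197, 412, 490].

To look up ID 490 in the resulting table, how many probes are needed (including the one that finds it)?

387: h=0 → slot 0
210: h=10 → slot 10
191: h=11 → slot 11
197: h=10, probe 10,11,1 → slot 1
412: h=11, probe 11,12 → slot 12
490: h=11, probe 11,12,2 → slot 2
Table: [387, 197, 490, -, -, -, -, -, -, -, 210, 191, 412]
Lookup 490: h=11, probe 11,12,2 → found at 2.

3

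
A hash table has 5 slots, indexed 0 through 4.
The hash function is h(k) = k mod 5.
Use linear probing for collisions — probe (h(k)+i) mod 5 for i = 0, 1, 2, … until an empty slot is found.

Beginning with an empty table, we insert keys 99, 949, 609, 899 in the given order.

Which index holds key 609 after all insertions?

Insert 99: h=4, slot 4 empty -> index 4.
Insert 949: h=4, slot 4 occupied -> index 0.
Insert 609: h=4, slots 4,0 occupied -> index 1.
Insert 899: h=4, slots 4,0,1 occupied -> index 2.
Table: [949, 609, 899, ∅, 99]

1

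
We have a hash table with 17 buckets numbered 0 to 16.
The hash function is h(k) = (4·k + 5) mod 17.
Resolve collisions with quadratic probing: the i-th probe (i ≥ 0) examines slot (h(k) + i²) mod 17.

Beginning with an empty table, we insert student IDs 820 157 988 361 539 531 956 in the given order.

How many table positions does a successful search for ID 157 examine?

820 hashes to 4; slot 4 is free => place at 4.
157 hashes to 4; 4 taken => place at 5.
988 hashes to 13; slot 13 is free => place at 13.
361 hashes to 4; 4,5 taken => place at 8.
539 hashes to 2; slot 2 is free => place at 2.
531 hashes to 4; 4,5,8,13 taken => place at 3.
956 hashes to 4; 4,5,8,13,3 taken => place at 12.
Table: [∅, ∅, 539, 531, 820, 157, ∅, ∅, 361, ∅, ∅, ∅, 956, 988, ∅, ∅, ∅]
Lookup 157: h=4, probe 4,5 → found at 5.

2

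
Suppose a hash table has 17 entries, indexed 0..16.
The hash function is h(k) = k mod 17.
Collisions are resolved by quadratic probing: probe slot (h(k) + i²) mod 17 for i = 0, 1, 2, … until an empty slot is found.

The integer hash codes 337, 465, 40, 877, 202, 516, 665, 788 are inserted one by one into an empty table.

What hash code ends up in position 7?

40

337 hashes to 14; slot 14 is free => place at 14.
465 hashes to 6; slot 6 is free => place at 6.
40 hashes to 6; 6 taken => place at 7.
877 hashes to 10; slot 10 is free => place at 10.
202 hashes to 15; slot 15 is free => place at 15.
516 hashes to 6; 6,7,10,15 taken => place at 5.
665 hashes to 2; slot 2 is free => place at 2.
788 hashes to 6; 6,7,10,15,5,14 taken => place at 8.
Table: [_, _, 665, _, _, 516, 465, 40, 788, _, 877, _, _, _, 337, 202, _]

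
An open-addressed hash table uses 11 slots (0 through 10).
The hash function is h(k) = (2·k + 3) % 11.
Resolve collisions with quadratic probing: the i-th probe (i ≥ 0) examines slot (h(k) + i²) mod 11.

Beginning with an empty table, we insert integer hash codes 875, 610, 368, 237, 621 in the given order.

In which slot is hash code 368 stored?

Insert 875: h=4, slot 4 empty → index 4.
Insert 610: h=2, slot 2 empty → index 2.
Insert 368: h=2, slot 2 occupied → index 3.
Insert 237: h=4, slot 4 occupied → index 5.
Insert 621: h=2, slots 2,3 occupied → index 6.
Table: [—, —, 610, 368, 875, 237, 621, —, —, —, —]

3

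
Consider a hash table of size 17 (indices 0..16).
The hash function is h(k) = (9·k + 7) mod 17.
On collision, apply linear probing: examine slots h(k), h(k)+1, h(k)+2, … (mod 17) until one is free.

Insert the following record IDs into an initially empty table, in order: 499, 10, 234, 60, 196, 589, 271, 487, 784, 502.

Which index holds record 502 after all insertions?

9

499: h=10 => slot 10
10: h=12 => slot 12
234: h=5 => slot 5
60: h=3 => slot 3
196: h=3, probe 3,4 => slot 4
589: h=4, probe 4,5,6 => slot 6
271: h=15 => slot 15
487: h=4, probe 4,5,6,7 => slot 7
784: h=8 => slot 8
502: h=3, probe 3,4,5,6,7,8,9 => slot 9
Table: [_, _, _, 60, 196, 234, 589, 487, 784, 502, 499, _, 10, _, _, 271, _]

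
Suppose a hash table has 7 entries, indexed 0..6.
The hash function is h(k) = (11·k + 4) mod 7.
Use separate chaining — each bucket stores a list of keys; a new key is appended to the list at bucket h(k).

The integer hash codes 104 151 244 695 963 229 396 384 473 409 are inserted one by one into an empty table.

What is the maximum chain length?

4

104 -> bucket 0
151 -> bucket 6
244 -> bucket 0 (collision)
695 -> bucket 5
963 -> bucket 6 (collision)
229 -> bucket 3
396 -> bucket 6 (collision)
384 -> bucket 0 (collision)
473 -> bucket 6 (collision)
409 -> bucket 2
Final buckets:
0: 104 -> 244 -> 384
1: -
2: 409
3: 229
4: -
5: 695
6: 151 -> 963 -> 396 -> 473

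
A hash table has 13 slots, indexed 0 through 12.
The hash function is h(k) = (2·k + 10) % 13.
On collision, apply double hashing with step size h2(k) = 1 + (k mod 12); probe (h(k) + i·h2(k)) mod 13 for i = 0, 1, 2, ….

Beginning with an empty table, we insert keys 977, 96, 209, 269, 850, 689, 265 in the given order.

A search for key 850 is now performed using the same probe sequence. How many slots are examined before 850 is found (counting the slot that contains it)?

2

977 hashes to 1; slot 1 is free -> place at 1.
96 hashes to 7; slot 7 is free -> place at 7.
209 hashes to 12; slot 12 is free -> place at 12.
269 hashes to 2; slot 2 is free -> place at 2.
850 hashes to 7, h2=11; 7 taken -> place at 5.
689 hashes to 10; slot 10 is free -> place at 10.
265 hashes to 7, h2=2; 7 taken -> place at 9.
Table: [—, 977, 269, —, —, 850, —, 96, —, 265, 689, —, 209]
Lookup 850: h=7, h2=11, probe 7,5 → found at 5.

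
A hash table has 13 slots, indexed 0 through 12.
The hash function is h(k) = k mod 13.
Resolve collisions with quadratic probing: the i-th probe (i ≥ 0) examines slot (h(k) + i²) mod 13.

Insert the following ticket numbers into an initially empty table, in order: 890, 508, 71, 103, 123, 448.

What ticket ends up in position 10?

890: h=6 -> slot 6
508: h=1 -> slot 1
71: h=6, probe 6,7 -> slot 7
103: h=12 -> slot 12
123: h=6, probe 6,7,10 -> slot 10
448: h=6, probe 6,7,10,2 -> slot 2
Table: [., 508, 448, ., ., ., 890, 71, ., ., 123, ., 103]

123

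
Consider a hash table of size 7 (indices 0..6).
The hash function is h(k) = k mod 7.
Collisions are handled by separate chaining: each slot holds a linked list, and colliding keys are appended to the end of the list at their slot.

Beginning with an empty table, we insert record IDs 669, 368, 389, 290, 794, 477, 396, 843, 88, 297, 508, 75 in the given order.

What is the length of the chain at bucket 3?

4

Insert 669: h=4, bucket 4 empty -> new chain.
Insert 368: h=4, bucket 4 nonempty -> append to chain.
Insert 389: h=4, bucket 4 nonempty -> append to chain.
Insert 290: h=3, bucket 3 empty -> new chain.
Insert 794: h=3, bucket 3 nonempty -> append to chain.
Insert 477: h=1, bucket 1 empty -> new chain.
Insert 396: h=4, bucket 4 nonempty -> append to chain.
Insert 843: h=3, bucket 3 nonempty -> append to chain.
Insert 88: h=4, bucket 4 nonempty -> append to chain.
Insert 297: h=3, bucket 3 nonempty -> append to chain.
Insert 508: h=4, bucket 4 nonempty -> append to chain.
Insert 75: h=5, bucket 5 empty -> new chain.
Final buckets:
0: -
1: 477
2: -
3: 290 -> 794 -> 843 -> 297
4: 669 -> 368 -> 389 -> 396 -> 88 -> 508
5: 75
6: -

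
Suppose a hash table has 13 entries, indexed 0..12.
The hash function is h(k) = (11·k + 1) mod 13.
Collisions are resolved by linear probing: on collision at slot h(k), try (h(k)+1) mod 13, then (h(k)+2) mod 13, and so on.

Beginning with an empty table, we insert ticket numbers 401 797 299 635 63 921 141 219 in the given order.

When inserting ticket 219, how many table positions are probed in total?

Insert 401: h=5, slot 5 empty -> index 5.
Insert 797: h=6, slot 6 empty -> index 6.
Insert 299: h=1, slot 1 empty -> index 1.
Insert 635: h=5, slots 5,6 occupied -> index 7.
Insert 63: h=5, slots 5,6,7 occupied -> index 8.
Insert 921: h=5, slots 5,6,7,8 occupied -> index 9.
Insert 141: h=5, slots 5,6,7,8,9 occupied -> index 10.
Insert 219: h=5, slots 5,6,7,8,9,10 occupied -> index 11.
Table: [∅, 299, ∅, ∅, ∅, 401, 797, 635, 63, 921, 141, 219, ∅]

7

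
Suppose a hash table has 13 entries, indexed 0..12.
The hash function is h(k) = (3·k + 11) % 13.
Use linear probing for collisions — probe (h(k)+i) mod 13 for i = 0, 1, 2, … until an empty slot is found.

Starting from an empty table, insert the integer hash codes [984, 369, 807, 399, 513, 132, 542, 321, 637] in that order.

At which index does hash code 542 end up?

5

Insert 984: h=12, slot 12 empty -> index 12.
Insert 369: h=0, slot 0 empty -> index 0.
Insert 807: h=1, slot 1 empty -> index 1.
Insert 399: h=12, slots 12,0,1 occupied -> index 2.
Insert 513: h=3, slot 3 empty -> index 3.
Insert 132: h=4, slot 4 empty -> index 4.
Insert 542: h=12, slots 12,0,1,2,3,4 occupied -> index 5.
Insert 321: h=12, slots 12,0,1,2,3,4,5 occupied -> index 6.
Insert 637: h=11, slot 11 empty -> index 11.
Table: [369, 807, 399, 513, 132, 542, 321, _, _, _, _, 637, 984]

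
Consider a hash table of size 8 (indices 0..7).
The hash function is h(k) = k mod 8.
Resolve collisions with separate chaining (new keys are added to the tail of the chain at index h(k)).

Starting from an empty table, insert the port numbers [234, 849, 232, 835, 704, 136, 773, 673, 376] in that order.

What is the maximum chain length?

234 → bucket 2
849 → bucket 1
232 → bucket 0
835 → bucket 3
704 → bucket 0 (collision)
136 → bucket 0 (collision)
773 → bucket 5
673 → bucket 1 (collision)
376 → bucket 0 (collision)
Final buckets:
0: 232 -> 704 -> 136 -> 376
1: 849 -> 673
2: 234
3: 835
4: _
5: 773
6: _
7: _

4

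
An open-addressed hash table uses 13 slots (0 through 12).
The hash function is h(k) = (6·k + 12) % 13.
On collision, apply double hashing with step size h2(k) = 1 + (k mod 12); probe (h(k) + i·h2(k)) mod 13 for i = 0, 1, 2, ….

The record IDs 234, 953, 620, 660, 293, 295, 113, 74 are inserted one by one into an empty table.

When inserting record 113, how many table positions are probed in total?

Insert 234: h=12, slot 12 empty => index 12.
Insert 953: h=10, slot 10 empty => index 10.
Insert 620: h=1, slot 1 empty => index 1.
Insert 660: h=7, slot 7 empty => index 7.
Insert 293: h=2, slot 2 empty => index 2.
Insert 295: h=1, h2=8, slot 1 occupied => index 9.
Insert 113: h=1, h2=6, slots 1,7 occupied => index 0.
Insert 74: h=1, h2=3, slot 1 occupied => index 4.
Table: [113, 620, 293, ., 74, ., ., 660, ., 295, 953, ., 234]

3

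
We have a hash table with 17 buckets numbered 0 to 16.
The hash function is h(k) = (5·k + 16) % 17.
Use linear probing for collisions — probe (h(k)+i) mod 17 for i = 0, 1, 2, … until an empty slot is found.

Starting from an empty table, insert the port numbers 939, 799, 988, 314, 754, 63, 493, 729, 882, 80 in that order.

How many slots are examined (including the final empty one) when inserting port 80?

939 hashes to 2; slot 2 is free -> place at 2.
799 hashes to 16; slot 16 is free -> place at 16.
988 hashes to 9; slot 9 is free -> place at 9.
314 hashes to 5; slot 5 is free -> place at 5.
754 hashes to 12; slot 12 is free -> place at 12.
63 hashes to 8; slot 8 is free -> place at 8.
493 hashes to 16; 16 taken -> place at 0.
729 hashes to 6; slot 6 is free -> place at 6.
882 hashes to 6; 6 taken -> place at 7.
80 hashes to 8; 8,9 taken -> place at 10.
Table: [493, -, 939, -, -, 314, 729, 882, 63, 988, 80, -, 754, -, -, -, 799]

3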